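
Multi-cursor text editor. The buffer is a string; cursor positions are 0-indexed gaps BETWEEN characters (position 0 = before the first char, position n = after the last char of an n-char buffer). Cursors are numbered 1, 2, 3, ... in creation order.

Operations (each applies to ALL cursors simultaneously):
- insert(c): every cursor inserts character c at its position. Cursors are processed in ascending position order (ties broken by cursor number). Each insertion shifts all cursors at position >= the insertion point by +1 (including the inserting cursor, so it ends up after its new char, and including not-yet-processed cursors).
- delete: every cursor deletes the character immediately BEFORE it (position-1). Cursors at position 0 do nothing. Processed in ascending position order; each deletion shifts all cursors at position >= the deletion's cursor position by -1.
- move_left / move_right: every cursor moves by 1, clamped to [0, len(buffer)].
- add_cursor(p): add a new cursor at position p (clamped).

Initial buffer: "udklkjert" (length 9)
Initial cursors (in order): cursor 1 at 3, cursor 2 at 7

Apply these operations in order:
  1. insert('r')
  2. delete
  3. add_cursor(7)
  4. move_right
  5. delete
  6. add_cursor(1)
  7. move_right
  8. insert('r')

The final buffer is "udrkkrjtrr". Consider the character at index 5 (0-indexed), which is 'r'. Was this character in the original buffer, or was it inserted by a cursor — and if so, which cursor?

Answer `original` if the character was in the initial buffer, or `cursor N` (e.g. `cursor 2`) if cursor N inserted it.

Answer: cursor 1

Derivation:
After op 1 (insert('r')): buffer="udkrlkjerrt" (len 11), cursors c1@4 c2@9, authorship ...1....2..
After op 2 (delete): buffer="udklkjert" (len 9), cursors c1@3 c2@7, authorship .........
After op 3 (add_cursor(7)): buffer="udklkjert" (len 9), cursors c1@3 c2@7 c3@7, authorship .........
After op 4 (move_right): buffer="udklkjert" (len 9), cursors c1@4 c2@8 c3@8, authorship .........
After op 5 (delete): buffer="udkkjt" (len 6), cursors c1@3 c2@5 c3@5, authorship ......
After op 6 (add_cursor(1)): buffer="udkkjt" (len 6), cursors c4@1 c1@3 c2@5 c3@5, authorship ......
After op 7 (move_right): buffer="udkkjt" (len 6), cursors c4@2 c1@4 c2@6 c3@6, authorship ......
After op 8 (insert('r')): buffer="udrkkrjtrr" (len 10), cursors c4@3 c1@6 c2@10 c3@10, authorship ..4..1..23
Authorship (.=original, N=cursor N): . . 4 . . 1 . . 2 3
Index 5: author = 1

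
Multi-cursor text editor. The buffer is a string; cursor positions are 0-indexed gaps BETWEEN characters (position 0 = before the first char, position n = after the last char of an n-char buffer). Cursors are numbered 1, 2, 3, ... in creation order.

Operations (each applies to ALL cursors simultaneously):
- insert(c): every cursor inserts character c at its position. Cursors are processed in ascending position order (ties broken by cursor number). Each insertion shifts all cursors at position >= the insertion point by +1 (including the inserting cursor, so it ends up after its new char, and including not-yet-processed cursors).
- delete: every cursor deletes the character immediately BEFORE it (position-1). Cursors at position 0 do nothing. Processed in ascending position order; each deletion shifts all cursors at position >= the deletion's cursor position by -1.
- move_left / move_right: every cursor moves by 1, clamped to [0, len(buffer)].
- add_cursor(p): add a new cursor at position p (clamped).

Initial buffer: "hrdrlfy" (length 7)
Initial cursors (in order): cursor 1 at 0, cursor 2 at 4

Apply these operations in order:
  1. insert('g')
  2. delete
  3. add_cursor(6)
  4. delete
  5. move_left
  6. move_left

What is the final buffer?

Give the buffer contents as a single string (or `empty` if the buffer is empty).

After op 1 (insert('g')): buffer="ghrdrglfy" (len 9), cursors c1@1 c2@6, authorship 1....2...
After op 2 (delete): buffer="hrdrlfy" (len 7), cursors c1@0 c2@4, authorship .......
After op 3 (add_cursor(6)): buffer="hrdrlfy" (len 7), cursors c1@0 c2@4 c3@6, authorship .......
After op 4 (delete): buffer="hrdly" (len 5), cursors c1@0 c2@3 c3@4, authorship .....
After op 5 (move_left): buffer="hrdly" (len 5), cursors c1@0 c2@2 c3@3, authorship .....
After op 6 (move_left): buffer="hrdly" (len 5), cursors c1@0 c2@1 c3@2, authorship .....

Answer: hrdly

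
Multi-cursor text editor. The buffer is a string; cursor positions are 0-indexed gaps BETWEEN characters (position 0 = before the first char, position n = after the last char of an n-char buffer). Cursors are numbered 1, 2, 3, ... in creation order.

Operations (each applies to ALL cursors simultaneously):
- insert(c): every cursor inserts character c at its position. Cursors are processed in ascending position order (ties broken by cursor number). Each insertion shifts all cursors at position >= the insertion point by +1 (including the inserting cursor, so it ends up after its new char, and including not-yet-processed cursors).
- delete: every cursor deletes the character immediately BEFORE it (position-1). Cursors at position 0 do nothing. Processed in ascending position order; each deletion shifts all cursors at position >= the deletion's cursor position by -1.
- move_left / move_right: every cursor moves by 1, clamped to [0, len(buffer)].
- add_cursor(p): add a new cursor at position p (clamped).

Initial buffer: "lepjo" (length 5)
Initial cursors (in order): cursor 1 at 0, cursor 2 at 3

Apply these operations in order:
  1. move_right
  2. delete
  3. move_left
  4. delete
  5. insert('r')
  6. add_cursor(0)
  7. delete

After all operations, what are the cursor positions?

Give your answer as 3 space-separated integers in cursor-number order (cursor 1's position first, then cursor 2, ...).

Answer: 0 0 0

Derivation:
After op 1 (move_right): buffer="lepjo" (len 5), cursors c1@1 c2@4, authorship .....
After op 2 (delete): buffer="epo" (len 3), cursors c1@0 c2@2, authorship ...
After op 3 (move_left): buffer="epo" (len 3), cursors c1@0 c2@1, authorship ...
After op 4 (delete): buffer="po" (len 2), cursors c1@0 c2@0, authorship ..
After op 5 (insert('r')): buffer="rrpo" (len 4), cursors c1@2 c2@2, authorship 12..
After op 6 (add_cursor(0)): buffer="rrpo" (len 4), cursors c3@0 c1@2 c2@2, authorship 12..
After op 7 (delete): buffer="po" (len 2), cursors c1@0 c2@0 c3@0, authorship ..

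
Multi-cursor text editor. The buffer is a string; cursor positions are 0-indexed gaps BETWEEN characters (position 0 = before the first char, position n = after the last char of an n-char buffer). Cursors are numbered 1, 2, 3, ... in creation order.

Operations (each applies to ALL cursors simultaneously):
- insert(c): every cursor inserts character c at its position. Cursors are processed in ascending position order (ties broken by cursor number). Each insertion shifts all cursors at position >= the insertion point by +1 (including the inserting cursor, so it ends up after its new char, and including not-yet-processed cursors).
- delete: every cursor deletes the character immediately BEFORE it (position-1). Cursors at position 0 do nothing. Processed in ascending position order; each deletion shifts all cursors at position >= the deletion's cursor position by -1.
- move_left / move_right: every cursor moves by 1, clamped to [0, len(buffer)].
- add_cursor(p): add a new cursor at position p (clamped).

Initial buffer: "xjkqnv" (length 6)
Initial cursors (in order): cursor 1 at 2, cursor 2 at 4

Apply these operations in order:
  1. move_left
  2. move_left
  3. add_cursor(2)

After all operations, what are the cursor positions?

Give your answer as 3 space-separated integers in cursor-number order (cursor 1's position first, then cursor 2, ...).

After op 1 (move_left): buffer="xjkqnv" (len 6), cursors c1@1 c2@3, authorship ......
After op 2 (move_left): buffer="xjkqnv" (len 6), cursors c1@0 c2@2, authorship ......
After op 3 (add_cursor(2)): buffer="xjkqnv" (len 6), cursors c1@0 c2@2 c3@2, authorship ......

Answer: 0 2 2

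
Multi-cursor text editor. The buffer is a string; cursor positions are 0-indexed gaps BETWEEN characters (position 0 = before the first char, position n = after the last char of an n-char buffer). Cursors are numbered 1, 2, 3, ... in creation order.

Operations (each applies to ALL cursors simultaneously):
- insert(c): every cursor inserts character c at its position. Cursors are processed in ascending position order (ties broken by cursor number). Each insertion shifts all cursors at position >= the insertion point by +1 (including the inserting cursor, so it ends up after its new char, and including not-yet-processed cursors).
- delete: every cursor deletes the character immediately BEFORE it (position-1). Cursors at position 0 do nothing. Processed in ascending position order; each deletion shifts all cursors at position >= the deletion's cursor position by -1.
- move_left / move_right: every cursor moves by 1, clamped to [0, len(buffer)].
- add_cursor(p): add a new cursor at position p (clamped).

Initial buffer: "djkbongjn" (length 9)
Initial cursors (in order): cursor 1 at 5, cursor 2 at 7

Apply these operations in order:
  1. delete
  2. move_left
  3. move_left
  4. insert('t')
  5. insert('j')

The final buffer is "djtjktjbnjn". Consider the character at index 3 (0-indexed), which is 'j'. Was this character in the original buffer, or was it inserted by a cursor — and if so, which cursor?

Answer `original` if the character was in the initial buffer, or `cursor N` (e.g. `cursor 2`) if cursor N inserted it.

Answer: cursor 1

Derivation:
After op 1 (delete): buffer="djkbnjn" (len 7), cursors c1@4 c2@5, authorship .......
After op 2 (move_left): buffer="djkbnjn" (len 7), cursors c1@3 c2@4, authorship .......
After op 3 (move_left): buffer="djkbnjn" (len 7), cursors c1@2 c2@3, authorship .......
After op 4 (insert('t')): buffer="djtktbnjn" (len 9), cursors c1@3 c2@5, authorship ..1.2....
After op 5 (insert('j')): buffer="djtjktjbnjn" (len 11), cursors c1@4 c2@7, authorship ..11.22....
Authorship (.=original, N=cursor N): . . 1 1 . 2 2 . . . .
Index 3: author = 1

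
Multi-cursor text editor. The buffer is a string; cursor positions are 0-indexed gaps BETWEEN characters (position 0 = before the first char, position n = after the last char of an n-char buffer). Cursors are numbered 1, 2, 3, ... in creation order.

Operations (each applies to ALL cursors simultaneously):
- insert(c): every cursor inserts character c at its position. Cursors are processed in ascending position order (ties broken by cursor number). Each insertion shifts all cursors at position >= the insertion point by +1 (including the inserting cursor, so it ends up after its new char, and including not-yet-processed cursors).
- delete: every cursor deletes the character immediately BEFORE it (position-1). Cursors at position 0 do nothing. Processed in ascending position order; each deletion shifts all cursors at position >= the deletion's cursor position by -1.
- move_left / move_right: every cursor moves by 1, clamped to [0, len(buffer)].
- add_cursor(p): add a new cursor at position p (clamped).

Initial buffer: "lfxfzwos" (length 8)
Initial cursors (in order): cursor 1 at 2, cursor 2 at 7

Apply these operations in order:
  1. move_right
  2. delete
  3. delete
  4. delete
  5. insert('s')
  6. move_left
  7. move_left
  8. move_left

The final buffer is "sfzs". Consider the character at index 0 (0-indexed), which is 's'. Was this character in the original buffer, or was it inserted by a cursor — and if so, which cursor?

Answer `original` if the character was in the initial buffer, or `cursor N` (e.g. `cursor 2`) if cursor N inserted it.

After op 1 (move_right): buffer="lfxfzwos" (len 8), cursors c1@3 c2@8, authorship ........
After op 2 (delete): buffer="lffzwo" (len 6), cursors c1@2 c2@6, authorship ......
After op 3 (delete): buffer="lfzw" (len 4), cursors c1@1 c2@4, authorship ....
After op 4 (delete): buffer="fz" (len 2), cursors c1@0 c2@2, authorship ..
After op 5 (insert('s')): buffer="sfzs" (len 4), cursors c1@1 c2@4, authorship 1..2
After op 6 (move_left): buffer="sfzs" (len 4), cursors c1@0 c2@3, authorship 1..2
After op 7 (move_left): buffer="sfzs" (len 4), cursors c1@0 c2@2, authorship 1..2
After op 8 (move_left): buffer="sfzs" (len 4), cursors c1@0 c2@1, authorship 1..2
Authorship (.=original, N=cursor N): 1 . . 2
Index 0: author = 1

Answer: cursor 1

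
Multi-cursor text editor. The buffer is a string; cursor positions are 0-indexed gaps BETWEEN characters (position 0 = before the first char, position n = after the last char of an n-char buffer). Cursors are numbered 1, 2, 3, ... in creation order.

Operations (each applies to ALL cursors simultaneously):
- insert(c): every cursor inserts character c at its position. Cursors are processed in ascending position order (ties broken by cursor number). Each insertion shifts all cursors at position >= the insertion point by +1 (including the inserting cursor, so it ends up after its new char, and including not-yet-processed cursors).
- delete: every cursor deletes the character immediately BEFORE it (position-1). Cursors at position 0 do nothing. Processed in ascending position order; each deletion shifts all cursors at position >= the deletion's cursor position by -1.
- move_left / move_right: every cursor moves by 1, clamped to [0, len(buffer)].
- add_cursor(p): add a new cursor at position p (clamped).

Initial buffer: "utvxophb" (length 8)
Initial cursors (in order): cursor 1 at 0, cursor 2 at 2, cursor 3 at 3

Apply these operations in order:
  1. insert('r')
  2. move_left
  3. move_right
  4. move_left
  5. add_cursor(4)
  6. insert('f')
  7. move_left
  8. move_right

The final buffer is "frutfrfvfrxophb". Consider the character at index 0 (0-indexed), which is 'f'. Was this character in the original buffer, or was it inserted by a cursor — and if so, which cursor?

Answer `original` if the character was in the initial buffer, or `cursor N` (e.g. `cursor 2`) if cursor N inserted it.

After op 1 (insert('r')): buffer="rutrvrxophb" (len 11), cursors c1@1 c2@4 c3@6, authorship 1..2.3.....
After op 2 (move_left): buffer="rutrvrxophb" (len 11), cursors c1@0 c2@3 c3@5, authorship 1..2.3.....
After op 3 (move_right): buffer="rutrvrxophb" (len 11), cursors c1@1 c2@4 c3@6, authorship 1..2.3.....
After op 4 (move_left): buffer="rutrvrxophb" (len 11), cursors c1@0 c2@3 c3@5, authorship 1..2.3.....
After op 5 (add_cursor(4)): buffer="rutrvrxophb" (len 11), cursors c1@0 c2@3 c4@4 c3@5, authorship 1..2.3.....
After op 6 (insert('f')): buffer="frutfrfvfrxophb" (len 15), cursors c1@1 c2@5 c4@7 c3@9, authorship 11..224.33.....
After op 7 (move_left): buffer="frutfrfvfrxophb" (len 15), cursors c1@0 c2@4 c4@6 c3@8, authorship 11..224.33.....
After op 8 (move_right): buffer="frutfrfvfrxophb" (len 15), cursors c1@1 c2@5 c4@7 c3@9, authorship 11..224.33.....
Authorship (.=original, N=cursor N): 1 1 . . 2 2 4 . 3 3 . . . . .
Index 0: author = 1

Answer: cursor 1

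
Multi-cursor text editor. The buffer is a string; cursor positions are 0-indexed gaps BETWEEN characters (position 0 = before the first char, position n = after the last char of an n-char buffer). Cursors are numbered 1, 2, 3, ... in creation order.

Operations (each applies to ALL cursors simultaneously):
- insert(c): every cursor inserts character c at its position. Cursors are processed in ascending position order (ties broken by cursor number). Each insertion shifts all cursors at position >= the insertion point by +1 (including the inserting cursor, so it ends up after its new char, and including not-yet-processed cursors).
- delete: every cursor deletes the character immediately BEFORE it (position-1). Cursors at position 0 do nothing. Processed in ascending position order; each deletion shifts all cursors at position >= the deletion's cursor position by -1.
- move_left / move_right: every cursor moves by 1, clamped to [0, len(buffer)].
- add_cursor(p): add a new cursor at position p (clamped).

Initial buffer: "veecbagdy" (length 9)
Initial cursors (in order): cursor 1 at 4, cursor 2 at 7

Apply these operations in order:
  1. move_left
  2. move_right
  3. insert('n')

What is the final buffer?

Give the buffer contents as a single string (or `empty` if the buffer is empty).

After op 1 (move_left): buffer="veecbagdy" (len 9), cursors c1@3 c2@6, authorship .........
After op 2 (move_right): buffer="veecbagdy" (len 9), cursors c1@4 c2@7, authorship .........
After op 3 (insert('n')): buffer="veecnbagndy" (len 11), cursors c1@5 c2@9, authorship ....1...2..

Answer: veecnbagndy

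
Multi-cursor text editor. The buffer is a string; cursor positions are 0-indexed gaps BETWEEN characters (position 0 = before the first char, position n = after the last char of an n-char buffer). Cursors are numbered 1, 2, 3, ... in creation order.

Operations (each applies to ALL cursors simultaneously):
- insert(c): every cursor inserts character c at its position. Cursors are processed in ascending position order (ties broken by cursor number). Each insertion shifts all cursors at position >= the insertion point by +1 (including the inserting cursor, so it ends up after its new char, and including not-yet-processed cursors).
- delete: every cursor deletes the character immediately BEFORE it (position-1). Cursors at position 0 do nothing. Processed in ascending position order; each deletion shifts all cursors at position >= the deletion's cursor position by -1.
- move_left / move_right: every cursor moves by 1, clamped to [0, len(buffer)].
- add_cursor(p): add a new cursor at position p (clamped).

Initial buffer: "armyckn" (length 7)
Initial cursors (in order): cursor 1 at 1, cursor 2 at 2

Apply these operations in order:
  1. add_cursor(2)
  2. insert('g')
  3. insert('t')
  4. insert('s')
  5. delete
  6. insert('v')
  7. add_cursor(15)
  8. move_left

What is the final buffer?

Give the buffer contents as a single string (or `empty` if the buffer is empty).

Answer: agtvrggttvvmyckn

Derivation:
After op 1 (add_cursor(2)): buffer="armyckn" (len 7), cursors c1@1 c2@2 c3@2, authorship .......
After op 2 (insert('g')): buffer="agrggmyckn" (len 10), cursors c1@2 c2@5 c3@5, authorship .1.23.....
After op 3 (insert('t')): buffer="agtrggttmyckn" (len 13), cursors c1@3 c2@8 c3@8, authorship .11.2323.....
After op 4 (insert('s')): buffer="agtsrggttssmyckn" (len 16), cursors c1@4 c2@11 c3@11, authorship .111.232323.....
After op 5 (delete): buffer="agtrggttmyckn" (len 13), cursors c1@3 c2@8 c3@8, authorship .11.2323.....
After op 6 (insert('v')): buffer="agtvrggttvvmyckn" (len 16), cursors c1@4 c2@11 c3@11, authorship .111.232323.....
After op 7 (add_cursor(15)): buffer="agtvrggttvvmyckn" (len 16), cursors c1@4 c2@11 c3@11 c4@15, authorship .111.232323.....
After op 8 (move_left): buffer="agtvrggttvvmyckn" (len 16), cursors c1@3 c2@10 c3@10 c4@14, authorship .111.232323.....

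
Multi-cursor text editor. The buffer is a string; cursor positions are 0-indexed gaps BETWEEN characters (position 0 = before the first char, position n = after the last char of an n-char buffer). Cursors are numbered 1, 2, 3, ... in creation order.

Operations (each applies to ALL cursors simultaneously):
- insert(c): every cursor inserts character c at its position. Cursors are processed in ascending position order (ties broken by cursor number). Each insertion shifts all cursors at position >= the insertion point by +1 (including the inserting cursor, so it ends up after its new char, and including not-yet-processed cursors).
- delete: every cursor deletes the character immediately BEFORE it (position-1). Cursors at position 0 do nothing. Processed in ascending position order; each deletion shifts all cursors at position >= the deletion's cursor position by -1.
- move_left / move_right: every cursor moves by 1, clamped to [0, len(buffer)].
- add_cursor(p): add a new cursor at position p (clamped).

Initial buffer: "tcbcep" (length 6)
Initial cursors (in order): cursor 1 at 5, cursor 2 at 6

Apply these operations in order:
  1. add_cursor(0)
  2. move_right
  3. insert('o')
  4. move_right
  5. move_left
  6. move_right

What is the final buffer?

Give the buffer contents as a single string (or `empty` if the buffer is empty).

Answer: tocbcepoo

Derivation:
After op 1 (add_cursor(0)): buffer="tcbcep" (len 6), cursors c3@0 c1@5 c2@6, authorship ......
After op 2 (move_right): buffer="tcbcep" (len 6), cursors c3@1 c1@6 c2@6, authorship ......
After op 3 (insert('o')): buffer="tocbcepoo" (len 9), cursors c3@2 c1@9 c2@9, authorship .3.....12
After op 4 (move_right): buffer="tocbcepoo" (len 9), cursors c3@3 c1@9 c2@9, authorship .3.....12
After op 5 (move_left): buffer="tocbcepoo" (len 9), cursors c3@2 c1@8 c2@8, authorship .3.....12
After op 6 (move_right): buffer="tocbcepoo" (len 9), cursors c3@3 c1@9 c2@9, authorship .3.....12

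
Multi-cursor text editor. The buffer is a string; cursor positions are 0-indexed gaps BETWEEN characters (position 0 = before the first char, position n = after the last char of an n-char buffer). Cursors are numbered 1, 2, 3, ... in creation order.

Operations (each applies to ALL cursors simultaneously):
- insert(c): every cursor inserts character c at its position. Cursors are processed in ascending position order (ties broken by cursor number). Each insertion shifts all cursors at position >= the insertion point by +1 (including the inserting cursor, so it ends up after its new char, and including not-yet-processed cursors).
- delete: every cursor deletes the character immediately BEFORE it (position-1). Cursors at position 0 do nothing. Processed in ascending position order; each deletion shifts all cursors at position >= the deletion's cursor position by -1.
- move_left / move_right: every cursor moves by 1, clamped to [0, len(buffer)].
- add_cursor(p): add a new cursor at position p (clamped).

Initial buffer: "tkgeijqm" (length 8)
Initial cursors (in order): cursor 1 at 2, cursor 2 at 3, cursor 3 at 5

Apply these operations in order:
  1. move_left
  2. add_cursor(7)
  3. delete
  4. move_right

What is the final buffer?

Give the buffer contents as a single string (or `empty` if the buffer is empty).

Answer: gijm

Derivation:
After op 1 (move_left): buffer="tkgeijqm" (len 8), cursors c1@1 c2@2 c3@4, authorship ........
After op 2 (add_cursor(7)): buffer="tkgeijqm" (len 8), cursors c1@1 c2@2 c3@4 c4@7, authorship ........
After op 3 (delete): buffer="gijm" (len 4), cursors c1@0 c2@0 c3@1 c4@3, authorship ....
After op 4 (move_right): buffer="gijm" (len 4), cursors c1@1 c2@1 c3@2 c4@4, authorship ....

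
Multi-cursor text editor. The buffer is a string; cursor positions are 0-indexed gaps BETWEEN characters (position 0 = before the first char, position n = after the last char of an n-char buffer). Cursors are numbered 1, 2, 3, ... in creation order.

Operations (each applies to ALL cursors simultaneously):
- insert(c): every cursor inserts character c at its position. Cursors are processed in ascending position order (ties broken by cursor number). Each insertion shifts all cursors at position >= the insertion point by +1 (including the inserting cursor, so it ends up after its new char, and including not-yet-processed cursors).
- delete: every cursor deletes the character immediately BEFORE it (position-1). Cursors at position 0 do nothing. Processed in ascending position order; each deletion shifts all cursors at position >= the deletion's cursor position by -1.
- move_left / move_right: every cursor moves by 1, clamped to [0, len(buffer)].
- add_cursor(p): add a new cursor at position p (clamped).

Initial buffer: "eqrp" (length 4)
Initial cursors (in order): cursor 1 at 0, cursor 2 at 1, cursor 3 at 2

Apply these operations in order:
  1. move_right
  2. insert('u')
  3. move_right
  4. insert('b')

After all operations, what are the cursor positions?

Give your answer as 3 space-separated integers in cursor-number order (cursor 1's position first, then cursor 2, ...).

After op 1 (move_right): buffer="eqrp" (len 4), cursors c1@1 c2@2 c3@3, authorship ....
After op 2 (insert('u')): buffer="euqurup" (len 7), cursors c1@2 c2@4 c3@6, authorship .1.2.3.
After op 3 (move_right): buffer="euqurup" (len 7), cursors c1@3 c2@5 c3@7, authorship .1.2.3.
After op 4 (insert('b')): buffer="euqburbupb" (len 10), cursors c1@4 c2@7 c3@10, authorship .1.12.23.3

Answer: 4 7 10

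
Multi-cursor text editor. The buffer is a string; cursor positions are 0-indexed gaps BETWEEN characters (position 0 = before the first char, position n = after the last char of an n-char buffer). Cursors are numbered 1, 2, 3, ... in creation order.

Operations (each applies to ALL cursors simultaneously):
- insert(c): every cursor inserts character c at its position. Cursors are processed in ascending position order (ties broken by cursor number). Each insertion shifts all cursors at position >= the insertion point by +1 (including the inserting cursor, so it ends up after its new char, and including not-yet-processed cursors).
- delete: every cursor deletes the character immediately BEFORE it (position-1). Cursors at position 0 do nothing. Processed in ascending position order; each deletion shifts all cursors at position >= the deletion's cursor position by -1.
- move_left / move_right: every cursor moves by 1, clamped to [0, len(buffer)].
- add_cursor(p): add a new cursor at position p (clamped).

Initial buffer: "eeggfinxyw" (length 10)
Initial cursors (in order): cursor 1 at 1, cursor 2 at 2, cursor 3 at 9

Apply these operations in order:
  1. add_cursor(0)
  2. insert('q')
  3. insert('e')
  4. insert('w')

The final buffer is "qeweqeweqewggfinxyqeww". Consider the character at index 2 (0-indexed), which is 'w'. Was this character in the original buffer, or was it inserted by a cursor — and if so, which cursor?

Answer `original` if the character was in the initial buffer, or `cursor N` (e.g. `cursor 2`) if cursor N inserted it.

Answer: cursor 4

Derivation:
After op 1 (add_cursor(0)): buffer="eeggfinxyw" (len 10), cursors c4@0 c1@1 c2@2 c3@9, authorship ..........
After op 2 (insert('q')): buffer="qeqeqggfinxyqw" (len 14), cursors c4@1 c1@3 c2@5 c3@13, authorship 4.1.2.......3.
After op 3 (insert('e')): buffer="qeeqeeqeggfinxyqew" (len 18), cursors c4@2 c1@5 c2@8 c3@17, authorship 44.11.22.......33.
After op 4 (insert('w')): buffer="qeweqeweqewggfinxyqeww" (len 22), cursors c4@3 c1@7 c2@11 c3@21, authorship 444.111.222.......333.
Authorship (.=original, N=cursor N): 4 4 4 . 1 1 1 . 2 2 2 . . . . . . . 3 3 3 .
Index 2: author = 4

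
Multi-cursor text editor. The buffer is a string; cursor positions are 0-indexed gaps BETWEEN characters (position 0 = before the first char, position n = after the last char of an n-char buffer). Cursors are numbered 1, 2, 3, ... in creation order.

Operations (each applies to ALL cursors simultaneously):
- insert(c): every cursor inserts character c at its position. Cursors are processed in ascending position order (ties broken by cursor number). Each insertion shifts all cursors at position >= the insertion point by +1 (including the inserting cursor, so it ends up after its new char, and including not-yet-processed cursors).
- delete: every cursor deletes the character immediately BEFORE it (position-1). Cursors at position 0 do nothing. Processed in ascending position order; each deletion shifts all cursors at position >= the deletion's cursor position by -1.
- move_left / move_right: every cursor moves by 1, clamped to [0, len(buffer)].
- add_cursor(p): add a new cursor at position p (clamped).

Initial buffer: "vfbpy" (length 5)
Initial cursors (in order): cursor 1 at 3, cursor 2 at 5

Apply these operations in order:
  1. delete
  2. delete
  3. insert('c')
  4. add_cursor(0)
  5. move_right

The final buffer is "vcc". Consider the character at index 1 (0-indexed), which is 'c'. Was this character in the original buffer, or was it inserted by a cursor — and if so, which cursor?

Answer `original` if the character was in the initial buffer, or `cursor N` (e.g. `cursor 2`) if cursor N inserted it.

After op 1 (delete): buffer="vfp" (len 3), cursors c1@2 c2@3, authorship ...
After op 2 (delete): buffer="v" (len 1), cursors c1@1 c2@1, authorship .
After op 3 (insert('c')): buffer="vcc" (len 3), cursors c1@3 c2@3, authorship .12
After op 4 (add_cursor(0)): buffer="vcc" (len 3), cursors c3@0 c1@3 c2@3, authorship .12
After op 5 (move_right): buffer="vcc" (len 3), cursors c3@1 c1@3 c2@3, authorship .12
Authorship (.=original, N=cursor N): . 1 2
Index 1: author = 1

Answer: cursor 1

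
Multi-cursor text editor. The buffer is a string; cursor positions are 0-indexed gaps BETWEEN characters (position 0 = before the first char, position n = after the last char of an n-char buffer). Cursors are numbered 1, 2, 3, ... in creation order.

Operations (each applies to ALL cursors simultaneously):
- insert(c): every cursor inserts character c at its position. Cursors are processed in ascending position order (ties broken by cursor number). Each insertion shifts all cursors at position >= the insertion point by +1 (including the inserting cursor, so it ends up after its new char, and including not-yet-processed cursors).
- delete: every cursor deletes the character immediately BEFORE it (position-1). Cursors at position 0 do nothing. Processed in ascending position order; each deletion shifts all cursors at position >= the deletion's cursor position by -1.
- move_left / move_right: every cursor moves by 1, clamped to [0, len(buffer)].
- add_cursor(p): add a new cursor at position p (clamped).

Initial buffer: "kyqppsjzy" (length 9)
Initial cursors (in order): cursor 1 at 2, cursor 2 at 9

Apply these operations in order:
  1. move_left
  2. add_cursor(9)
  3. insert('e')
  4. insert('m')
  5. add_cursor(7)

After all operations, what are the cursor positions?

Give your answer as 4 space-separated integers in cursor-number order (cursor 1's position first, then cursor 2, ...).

After op 1 (move_left): buffer="kyqppsjzy" (len 9), cursors c1@1 c2@8, authorship .........
After op 2 (add_cursor(9)): buffer="kyqppsjzy" (len 9), cursors c1@1 c2@8 c3@9, authorship .........
After op 3 (insert('e')): buffer="keyqppsjzeye" (len 12), cursors c1@2 c2@10 c3@12, authorship .1.......2.3
After op 4 (insert('m')): buffer="kemyqppsjzemyem" (len 15), cursors c1@3 c2@12 c3@15, authorship .11.......22.33
After op 5 (add_cursor(7)): buffer="kemyqppsjzemyem" (len 15), cursors c1@3 c4@7 c2@12 c3@15, authorship .11.......22.33

Answer: 3 12 15 7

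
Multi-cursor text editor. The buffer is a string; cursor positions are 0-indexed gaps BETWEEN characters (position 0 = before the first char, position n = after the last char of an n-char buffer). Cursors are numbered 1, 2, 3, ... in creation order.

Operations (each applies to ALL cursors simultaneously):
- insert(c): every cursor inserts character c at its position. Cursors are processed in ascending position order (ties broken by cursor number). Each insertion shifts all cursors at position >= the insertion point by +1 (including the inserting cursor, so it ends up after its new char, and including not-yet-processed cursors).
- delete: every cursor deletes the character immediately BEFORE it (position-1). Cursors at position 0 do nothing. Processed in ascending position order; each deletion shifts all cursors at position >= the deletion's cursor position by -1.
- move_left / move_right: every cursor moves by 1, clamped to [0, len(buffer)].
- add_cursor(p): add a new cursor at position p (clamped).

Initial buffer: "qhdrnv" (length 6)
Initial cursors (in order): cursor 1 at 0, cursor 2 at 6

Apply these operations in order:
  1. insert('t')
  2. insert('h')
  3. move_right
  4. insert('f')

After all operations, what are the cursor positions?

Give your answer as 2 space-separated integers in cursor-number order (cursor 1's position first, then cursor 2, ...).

After op 1 (insert('t')): buffer="tqhdrnvt" (len 8), cursors c1@1 c2@8, authorship 1......2
After op 2 (insert('h')): buffer="thqhdrnvth" (len 10), cursors c1@2 c2@10, authorship 11......22
After op 3 (move_right): buffer="thqhdrnvth" (len 10), cursors c1@3 c2@10, authorship 11......22
After op 4 (insert('f')): buffer="thqfhdrnvthf" (len 12), cursors c1@4 c2@12, authorship 11.1.....222

Answer: 4 12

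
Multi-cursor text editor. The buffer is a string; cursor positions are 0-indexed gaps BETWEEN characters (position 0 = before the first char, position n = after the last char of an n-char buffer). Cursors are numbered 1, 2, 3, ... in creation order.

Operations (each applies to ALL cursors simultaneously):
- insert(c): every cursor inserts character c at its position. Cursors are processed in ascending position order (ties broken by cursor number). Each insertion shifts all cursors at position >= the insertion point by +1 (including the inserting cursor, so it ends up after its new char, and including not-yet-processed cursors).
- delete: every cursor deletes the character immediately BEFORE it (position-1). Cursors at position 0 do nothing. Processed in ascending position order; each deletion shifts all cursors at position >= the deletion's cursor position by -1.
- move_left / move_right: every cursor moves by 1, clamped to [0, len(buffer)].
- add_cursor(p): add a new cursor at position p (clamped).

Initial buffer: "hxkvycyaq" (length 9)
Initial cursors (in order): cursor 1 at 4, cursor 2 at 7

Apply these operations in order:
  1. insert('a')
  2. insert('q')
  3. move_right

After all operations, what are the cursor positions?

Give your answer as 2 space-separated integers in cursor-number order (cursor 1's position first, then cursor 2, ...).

Answer: 7 12

Derivation:
After op 1 (insert('a')): buffer="hxkvaycyaaq" (len 11), cursors c1@5 c2@9, authorship ....1...2..
After op 2 (insert('q')): buffer="hxkvaqycyaqaq" (len 13), cursors c1@6 c2@11, authorship ....11...22..
After op 3 (move_right): buffer="hxkvaqycyaqaq" (len 13), cursors c1@7 c2@12, authorship ....11...22..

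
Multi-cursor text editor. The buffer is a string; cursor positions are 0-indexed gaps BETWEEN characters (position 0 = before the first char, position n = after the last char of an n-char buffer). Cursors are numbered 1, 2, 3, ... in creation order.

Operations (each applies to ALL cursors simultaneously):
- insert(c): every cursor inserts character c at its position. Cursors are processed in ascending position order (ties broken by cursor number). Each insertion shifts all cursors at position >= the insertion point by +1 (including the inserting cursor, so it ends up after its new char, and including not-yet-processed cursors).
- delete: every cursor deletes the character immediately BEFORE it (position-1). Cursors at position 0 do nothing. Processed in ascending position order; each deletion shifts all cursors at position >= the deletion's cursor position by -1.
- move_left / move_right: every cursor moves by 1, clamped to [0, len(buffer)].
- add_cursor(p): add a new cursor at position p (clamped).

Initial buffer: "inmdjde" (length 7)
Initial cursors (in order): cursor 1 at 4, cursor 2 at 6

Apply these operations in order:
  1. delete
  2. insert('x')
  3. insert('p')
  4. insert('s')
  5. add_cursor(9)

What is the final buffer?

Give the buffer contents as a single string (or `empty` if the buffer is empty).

Answer: inmxpsjxpse

Derivation:
After op 1 (delete): buffer="inmje" (len 5), cursors c1@3 c2@4, authorship .....
After op 2 (insert('x')): buffer="inmxjxe" (len 7), cursors c1@4 c2@6, authorship ...1.2.
After op 3 (insert('p')): buffer="inmxpjxpe" (len 9), cursors c1@5 c2@8, authorship ...11.22.
After op 4 (insert('s')): buffer="inmxpsjxpse" (len 11), cursors c1@6 c2@10, authorship ...111.222.
After op 5 (add_cursor(9)): buffer="inmxpsjxpse" (len 11), cursors c1@6 c3@9 c2@10, authorship ...111.222.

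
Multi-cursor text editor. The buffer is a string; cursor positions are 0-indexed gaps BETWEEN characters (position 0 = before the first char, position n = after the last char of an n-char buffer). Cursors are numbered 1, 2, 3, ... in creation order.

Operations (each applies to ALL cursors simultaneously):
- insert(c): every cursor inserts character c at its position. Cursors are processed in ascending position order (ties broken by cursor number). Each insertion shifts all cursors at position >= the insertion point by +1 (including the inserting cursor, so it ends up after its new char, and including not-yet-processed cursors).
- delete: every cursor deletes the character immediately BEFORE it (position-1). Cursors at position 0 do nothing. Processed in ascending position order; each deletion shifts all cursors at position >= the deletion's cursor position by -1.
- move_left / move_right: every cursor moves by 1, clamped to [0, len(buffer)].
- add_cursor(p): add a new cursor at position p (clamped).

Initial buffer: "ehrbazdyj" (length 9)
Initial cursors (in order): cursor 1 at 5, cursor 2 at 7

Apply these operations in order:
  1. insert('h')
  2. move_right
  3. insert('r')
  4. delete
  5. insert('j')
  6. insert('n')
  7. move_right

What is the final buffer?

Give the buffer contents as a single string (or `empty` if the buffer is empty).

Answer: ehrbahzjndhyjnj

Derivation:
After op 1 (insert('h')): buffer="ehrbahzdhyj" (len 11), cursors c1@6 c2@9, authorship .....1..2..
After op 2 (move_right): buffer="ehrbahzdhyj" (len 11), cursors c1@7 c2@10, authorship .....1..2..
After op 3 (insert('r')): buffer="ehrbahzrdhyrj" (len 13), cursors c1@8 c2@12, authorship .....1.1.2.2.
After op 4 (delete): buffer="ehrbahzdhyj" (len 11), cursors c1@7 c2@10, authorship .....1..2..
After op 5 (insert('j')): buffer="ehrbahzjdhyjj" (len 13), cursors c1@8 c2@12, authorship .....1.1.2.2.
After op 6 (insert('n')): buffer="ehrbahzjndhyjnj" (len 15), cursors c1@9 c2@14, authorship .....1.11.2.22.
After op 7 (move_right): buffer="ehrbahzjndhyjnj" (len 15), cursors c1@10 c2@15, authorship .....1.11.2.22.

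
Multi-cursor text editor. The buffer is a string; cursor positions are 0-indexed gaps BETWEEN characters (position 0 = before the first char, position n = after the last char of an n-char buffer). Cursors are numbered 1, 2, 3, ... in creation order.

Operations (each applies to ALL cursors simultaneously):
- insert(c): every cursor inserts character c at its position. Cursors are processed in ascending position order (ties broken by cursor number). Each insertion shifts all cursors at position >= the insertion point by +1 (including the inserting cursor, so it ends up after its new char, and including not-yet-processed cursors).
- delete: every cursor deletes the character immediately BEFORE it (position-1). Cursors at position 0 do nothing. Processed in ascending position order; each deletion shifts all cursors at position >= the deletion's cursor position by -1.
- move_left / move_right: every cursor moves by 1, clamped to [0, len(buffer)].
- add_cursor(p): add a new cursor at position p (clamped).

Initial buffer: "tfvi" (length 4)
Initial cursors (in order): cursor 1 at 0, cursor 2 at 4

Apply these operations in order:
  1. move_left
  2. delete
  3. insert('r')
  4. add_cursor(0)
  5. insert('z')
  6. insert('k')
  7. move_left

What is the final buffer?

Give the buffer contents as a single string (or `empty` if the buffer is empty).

After op 1 (move_left): buffer="tfvi" (len 4), cursors c1@0 c2@3, authorship ....
After op 2 (delete): buffer="tfi" (len 3), cursors c1@0 c2@2, authorship ...
After op 3 (insert('r')): buffer="rtfri" (len 5), cursors c1@1 c2@4, authorship 1..2.
After op 4 (add_cursor(0)): buffer="rtfri" (len 5), cursors c3@0 c1@1 c2@4, authorship 1..2.
After op 5 (insert('z')): buffer="zrztfrzi" (len 8), cursors c3@1 c1@3 c2@7, authorship 311..22.
After op 6 (insert('k')): buffer="zkrzktfrzki" (len 11), cursors c3@2 c1@5 c2@10, authorship 33111..222.
After op 7 (move_left): buffer="zkrzktfrzki" (len 11), cursors c3@1 c1@4 c2@9, authorship 33111..222.

Answer: zkrzktfrzki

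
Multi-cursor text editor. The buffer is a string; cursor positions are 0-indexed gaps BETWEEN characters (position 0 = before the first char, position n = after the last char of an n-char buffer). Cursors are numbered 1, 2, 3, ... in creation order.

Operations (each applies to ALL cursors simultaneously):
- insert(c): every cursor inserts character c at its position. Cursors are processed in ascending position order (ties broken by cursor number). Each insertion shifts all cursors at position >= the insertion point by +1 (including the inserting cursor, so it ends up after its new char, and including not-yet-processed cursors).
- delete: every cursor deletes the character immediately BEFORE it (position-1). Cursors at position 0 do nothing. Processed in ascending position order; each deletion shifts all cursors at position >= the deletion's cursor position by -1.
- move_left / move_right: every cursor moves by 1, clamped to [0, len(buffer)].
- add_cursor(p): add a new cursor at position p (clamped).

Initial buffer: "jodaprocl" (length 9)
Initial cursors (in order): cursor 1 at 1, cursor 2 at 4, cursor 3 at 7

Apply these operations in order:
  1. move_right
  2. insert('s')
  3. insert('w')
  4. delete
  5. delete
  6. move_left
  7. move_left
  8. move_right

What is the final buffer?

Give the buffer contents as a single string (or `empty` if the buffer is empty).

Answer: jodaprocl

Derivation:
After op 1 (move_right): buffer="jodaprocl" (len 9), cursors c1@2 c2@5 c3@8, authorship .........
After op 2 (insert('s')): buffer="josdapsrocsl" (len 12), cursors c1@3 c2@7 c3@11, authorship ..1...2...3.
After op 3 (insert('w')): buffer="joswdapswrocswl" (len 15), cursors c1@4 c2@9 c3@14, authorship ..11...22...33.
After op 4 (delete): buffer="josdapsrocsl" (len 12), cursors c1@3 c2@7 c3@11, authorship ..1...2...3.
After op 5 (delete): buffer="jodaprocl" (len 9), cursors c1@2 c2@5 c3@8, authorship .........
After op 6 (move_left): buffer="jodaprocl" (len 9), cursors c1@1 c2@4 c3@7, authorship .........
After op 7 (move_left): buffer="jodaprocl" (len 9), cursors c1@0 c2@3 c3@6, authorship .........
After op 8 (move_right): buffer="jodaprocl" (len 9), cursors c1@1 c2@4 c3@7, authorship .........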